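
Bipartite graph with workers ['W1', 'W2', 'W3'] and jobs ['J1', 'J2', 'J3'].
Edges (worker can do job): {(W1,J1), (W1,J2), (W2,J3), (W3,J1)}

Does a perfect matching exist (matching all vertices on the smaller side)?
Yes, perfect matching exists (size 3)

Perfect matching: {(W1,J2), (W2,J3), (W3,J1)}
All 3 vertices on the smaller side are matched.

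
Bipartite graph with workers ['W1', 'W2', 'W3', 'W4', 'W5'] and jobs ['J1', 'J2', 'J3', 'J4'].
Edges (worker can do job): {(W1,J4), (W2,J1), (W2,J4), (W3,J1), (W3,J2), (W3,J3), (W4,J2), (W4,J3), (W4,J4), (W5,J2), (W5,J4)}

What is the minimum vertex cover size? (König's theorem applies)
Minimum vertex cover size = 4

By König's theorem: in bipartite graphs,
min vertex cover = max matching = 4

Maximum matching has size 4, so minimum vertex cover also has size 4.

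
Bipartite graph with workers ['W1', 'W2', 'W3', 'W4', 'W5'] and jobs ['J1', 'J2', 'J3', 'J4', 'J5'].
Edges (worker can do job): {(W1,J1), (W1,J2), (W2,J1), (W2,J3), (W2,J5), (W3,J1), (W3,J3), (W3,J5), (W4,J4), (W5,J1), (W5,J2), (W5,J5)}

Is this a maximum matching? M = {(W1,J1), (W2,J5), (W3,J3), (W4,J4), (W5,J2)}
Yes, size 5 is maximum

Proposed matching has size 5.
Maximum matching size for this graph: 5.

This is a maximum matching.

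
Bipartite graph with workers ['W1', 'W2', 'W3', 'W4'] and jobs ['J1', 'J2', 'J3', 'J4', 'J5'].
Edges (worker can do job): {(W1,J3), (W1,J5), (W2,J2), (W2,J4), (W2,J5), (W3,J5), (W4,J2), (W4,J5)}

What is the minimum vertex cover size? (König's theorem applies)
Minimum vertex cover size = 4

By König's theorem: in bipartite graphs,
min vertex cover = max matching = 4

Maximum matching has size 4, so minimum vertex cover also has size 4.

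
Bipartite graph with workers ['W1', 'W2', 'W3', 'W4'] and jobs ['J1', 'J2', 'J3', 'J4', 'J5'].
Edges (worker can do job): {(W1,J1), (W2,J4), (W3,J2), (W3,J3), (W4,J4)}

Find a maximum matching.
Matching: {(W1,J1), (W3,J2), (W4,J4)}

Maximum matching (size 3):
  W1 → J1
  W3 → J2
  W4 → J4

Each worker is assigned to at most one job, and each job to at most one worker.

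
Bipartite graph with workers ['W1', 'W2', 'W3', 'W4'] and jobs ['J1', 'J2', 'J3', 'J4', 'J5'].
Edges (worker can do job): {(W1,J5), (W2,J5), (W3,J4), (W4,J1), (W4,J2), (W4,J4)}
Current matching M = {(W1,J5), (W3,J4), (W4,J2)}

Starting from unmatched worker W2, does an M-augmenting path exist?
No augmenting path from W2

Alternating search from W2 reaches jobs: {J5}.
Every reachable job is already matched in M, and following those matched edges back to workers exposes no further unvisited jobs.
No M-augmenting path from W2 exists.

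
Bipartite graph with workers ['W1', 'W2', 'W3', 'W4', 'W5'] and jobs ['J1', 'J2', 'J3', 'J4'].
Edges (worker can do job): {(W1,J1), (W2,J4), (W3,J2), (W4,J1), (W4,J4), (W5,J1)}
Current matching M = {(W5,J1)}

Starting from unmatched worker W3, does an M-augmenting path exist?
Yes: W3 → J2

An M-augmenting path alternates non-matching / matching edges, starting and ending at unmatched vertices.
Path: W3 → J2
(J2 is unmatched in M, so the path is augmenting.)
Flipping edges along this path would increase |M| from 1 to 2.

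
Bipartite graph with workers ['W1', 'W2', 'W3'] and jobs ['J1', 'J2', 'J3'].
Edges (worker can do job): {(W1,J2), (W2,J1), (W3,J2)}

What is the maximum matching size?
Maximum matching size = 2

Maximum matching: {(W2,J1), (W3,J2)}
Size: 2

This assigns 2 workers to 2 distinct jobs.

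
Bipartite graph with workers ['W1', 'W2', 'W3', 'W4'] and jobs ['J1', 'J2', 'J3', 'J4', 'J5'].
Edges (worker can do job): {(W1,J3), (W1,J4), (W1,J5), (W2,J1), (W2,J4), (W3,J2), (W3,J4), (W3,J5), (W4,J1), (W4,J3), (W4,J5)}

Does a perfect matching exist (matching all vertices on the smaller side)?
Yes, perfect matching exists (size 4)

Perfect matching: {(W1,J5), (W2,J1), (W3,J4), (W4,J3)}
All 4 vertices on the smaller side are matched.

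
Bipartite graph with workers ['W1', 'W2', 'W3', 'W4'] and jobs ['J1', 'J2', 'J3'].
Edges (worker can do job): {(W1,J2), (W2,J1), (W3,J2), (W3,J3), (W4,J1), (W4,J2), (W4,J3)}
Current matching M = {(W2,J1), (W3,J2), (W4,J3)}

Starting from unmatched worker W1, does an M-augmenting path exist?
No augmenting path from W1

Alternating search from W1 reaches jobs: {J1, J2, J3}.
Every reachable job is already matched in M, and following those matched edges back to workers exposes no further unvisited jobs.
No M-augmenting path from W1 exists.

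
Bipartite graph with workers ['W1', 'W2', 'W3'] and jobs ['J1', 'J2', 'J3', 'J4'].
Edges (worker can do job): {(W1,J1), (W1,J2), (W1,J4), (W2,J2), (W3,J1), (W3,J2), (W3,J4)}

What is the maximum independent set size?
Maximum independent set = 4

By König's theorem:
- Min vertex cover = Max matching = 3
- Max independent set = Total vertices - Min vertex cover
- Max independent set = 7 - 3 = 4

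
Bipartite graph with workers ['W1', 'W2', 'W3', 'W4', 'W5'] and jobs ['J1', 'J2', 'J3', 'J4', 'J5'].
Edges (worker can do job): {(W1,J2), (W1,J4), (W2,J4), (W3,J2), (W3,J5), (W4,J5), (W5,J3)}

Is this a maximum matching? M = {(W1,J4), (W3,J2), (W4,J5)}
No, size 3 is not maximum

Proposed matching has size 3.
Maximum matching size for this graph: 4.

This is NOT maximum - can be improved to size 4.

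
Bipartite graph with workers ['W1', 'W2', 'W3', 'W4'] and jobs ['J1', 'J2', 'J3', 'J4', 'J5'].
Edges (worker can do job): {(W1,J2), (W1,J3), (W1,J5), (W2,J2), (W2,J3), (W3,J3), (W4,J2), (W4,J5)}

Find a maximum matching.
Matching: {(W1,J5), (W3,J3), (W4,J2)}

Maximum matching (size 3):
  W1 → J5
  W3 → J3
  W4 → J2

Each worker is assigned to at most one job, and each job to at most one worker.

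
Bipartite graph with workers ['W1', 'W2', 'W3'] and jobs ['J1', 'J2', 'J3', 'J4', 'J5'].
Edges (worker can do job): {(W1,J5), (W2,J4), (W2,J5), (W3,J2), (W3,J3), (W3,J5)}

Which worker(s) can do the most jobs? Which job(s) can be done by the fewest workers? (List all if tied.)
Most versatile: W3 (3 jobs); Least covered: J1 (0 workers)

Worker degrees (jobs they can do): W1:1, W2:2, W3:3
Job degrees (workers who can do it): J1:0, J2:1, J3:1, J4:1, J5:3

Maximum worker degree is 3, achieved by: W3
Minimum job degree is 0, achieved by: J1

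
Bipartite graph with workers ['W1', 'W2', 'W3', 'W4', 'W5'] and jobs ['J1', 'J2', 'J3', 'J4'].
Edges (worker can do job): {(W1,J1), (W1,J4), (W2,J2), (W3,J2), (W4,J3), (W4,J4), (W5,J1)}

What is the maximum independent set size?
Maximum independent set = 5

By König's theorem:
- Min vertex cover = Max matching = 4
- Max independent set = Total vertices - Min vertex cover
- Max independent set = 9 - 4 = 5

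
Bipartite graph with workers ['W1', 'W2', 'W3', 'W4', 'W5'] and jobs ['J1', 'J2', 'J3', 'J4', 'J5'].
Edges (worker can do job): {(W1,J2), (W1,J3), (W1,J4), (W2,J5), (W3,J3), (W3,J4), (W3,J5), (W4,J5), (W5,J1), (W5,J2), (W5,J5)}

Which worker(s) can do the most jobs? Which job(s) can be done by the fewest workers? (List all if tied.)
Most versatile: W1, W3, W5 (3 jobs); Least covered: J1 (1 workers)

Worker degrees (jobs they can do): W1:3, W2:1, W3:3, W4:1, W5:3
Job degrees (workers who can do it): J1:1, J2:2, J3:2, J4:2, J5:4

Maximum worker degree is 3, achieved by: W1, W3, W5
Minimum job degree is 1, achieved by: J1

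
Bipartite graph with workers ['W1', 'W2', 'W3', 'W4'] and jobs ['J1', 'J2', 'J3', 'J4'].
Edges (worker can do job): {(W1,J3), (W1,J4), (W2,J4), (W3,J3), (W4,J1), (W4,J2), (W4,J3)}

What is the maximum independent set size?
Maximum independent set = 5

By König's theorem:
- Min vertex cover = Max matching = 3
- Max independent set = Total vertices - Min vertex cover
- Max independent set = 8 - 3 = 5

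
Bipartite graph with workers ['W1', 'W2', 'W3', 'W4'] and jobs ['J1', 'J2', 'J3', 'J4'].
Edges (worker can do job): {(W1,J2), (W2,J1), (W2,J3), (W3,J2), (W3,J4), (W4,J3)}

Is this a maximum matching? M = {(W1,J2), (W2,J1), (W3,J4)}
No, size 3 is not maximum

Proposed matching has size 3.
Maximum matching size for this graph: 4.

This is NOT maximum - can be improved to size 4.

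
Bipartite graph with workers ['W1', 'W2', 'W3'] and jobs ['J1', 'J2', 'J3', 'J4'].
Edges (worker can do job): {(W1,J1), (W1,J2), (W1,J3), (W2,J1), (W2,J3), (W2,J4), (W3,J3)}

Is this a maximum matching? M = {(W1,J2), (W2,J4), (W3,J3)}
Yes, size 3 is maximum

Proposed matching has size 3.
Maximum matching size for this graph: 3.

This is a maximum matching.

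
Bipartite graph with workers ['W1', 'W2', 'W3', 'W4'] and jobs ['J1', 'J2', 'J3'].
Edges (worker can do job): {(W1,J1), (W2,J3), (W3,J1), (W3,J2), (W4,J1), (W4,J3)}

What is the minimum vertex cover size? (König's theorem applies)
Minimum vertex cover size = 3

By König's theorem: in bipartite graphs,
min vertex cover = max matching = 3

Maximum matching has size 3, so minimum vertex cover also has size 3.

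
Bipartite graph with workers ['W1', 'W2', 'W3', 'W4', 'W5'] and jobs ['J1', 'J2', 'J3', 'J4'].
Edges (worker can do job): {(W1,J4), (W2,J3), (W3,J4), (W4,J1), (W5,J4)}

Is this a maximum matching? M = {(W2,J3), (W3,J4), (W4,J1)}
Yes, size 3 is maximum

Proposed matching has size 3.
Maximum matching size for this graph: 3.

This is a maximum matching.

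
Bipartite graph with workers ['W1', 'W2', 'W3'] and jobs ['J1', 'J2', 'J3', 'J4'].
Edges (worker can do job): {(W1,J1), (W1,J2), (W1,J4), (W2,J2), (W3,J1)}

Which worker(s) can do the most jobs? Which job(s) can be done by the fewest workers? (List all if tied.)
Most versatile: W1 (3 jobs); Least covered: J3 (0 workers)

Worker degrees (jobs they can do): W1:3, W2:1, W3:1
Job degrees (workers who can do it): J1:2, J2:2, J3:0, J4:1

Maximum worker degree is 3, achieved by: W1
Minimum job degree is 0, achieved by: J3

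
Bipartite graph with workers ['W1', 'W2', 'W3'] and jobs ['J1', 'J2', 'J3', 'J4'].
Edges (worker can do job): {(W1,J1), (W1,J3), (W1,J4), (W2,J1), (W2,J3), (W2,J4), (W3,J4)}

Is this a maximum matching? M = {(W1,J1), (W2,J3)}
No, size 2 is not maximum

Proposed matching has size 2.
Maximum matching size for this graph: 3.

This is NOT maximum - can be improved to size 3.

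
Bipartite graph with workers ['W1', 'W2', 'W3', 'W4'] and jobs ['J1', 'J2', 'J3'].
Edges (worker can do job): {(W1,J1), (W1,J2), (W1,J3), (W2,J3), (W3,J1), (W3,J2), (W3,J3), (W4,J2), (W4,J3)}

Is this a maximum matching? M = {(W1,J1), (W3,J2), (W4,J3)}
Yes, size 3 is maximum

Proposed matching has size 3.
Maximum matching size for this graph: 3.

This is a maximum matching.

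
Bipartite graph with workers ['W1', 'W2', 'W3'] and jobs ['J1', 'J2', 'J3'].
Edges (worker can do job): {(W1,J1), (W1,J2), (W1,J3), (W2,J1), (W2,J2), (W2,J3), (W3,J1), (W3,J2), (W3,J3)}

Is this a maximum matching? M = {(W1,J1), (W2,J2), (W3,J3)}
Yes, size 3 is maximum

Proposed matching has size 3.
Maximum matching size for this graph: 3.

This is a maximum matching.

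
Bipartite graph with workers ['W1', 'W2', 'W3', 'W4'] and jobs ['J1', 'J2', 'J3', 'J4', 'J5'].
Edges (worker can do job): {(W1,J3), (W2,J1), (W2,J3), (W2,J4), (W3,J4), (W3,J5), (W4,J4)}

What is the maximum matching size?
Maximum matching size = 4

Maximum matching: {(W1,J3), (W2,J1), (W3,J5), (W4,J4)}
Size: 4

This assigns 4 workers to 4 distinct jobs.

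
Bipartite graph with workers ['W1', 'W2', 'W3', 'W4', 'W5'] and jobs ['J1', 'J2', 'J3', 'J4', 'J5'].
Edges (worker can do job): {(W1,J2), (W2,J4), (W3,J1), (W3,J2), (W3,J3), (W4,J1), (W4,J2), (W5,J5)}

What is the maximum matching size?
Maximum matching size = 5

Maximum matching: {(W1,J2), (W2,J4), (W3,J3), (W4,J1), (W5,J5)}
Size: 5

This assigns 5 workers to 5 distinct jobs.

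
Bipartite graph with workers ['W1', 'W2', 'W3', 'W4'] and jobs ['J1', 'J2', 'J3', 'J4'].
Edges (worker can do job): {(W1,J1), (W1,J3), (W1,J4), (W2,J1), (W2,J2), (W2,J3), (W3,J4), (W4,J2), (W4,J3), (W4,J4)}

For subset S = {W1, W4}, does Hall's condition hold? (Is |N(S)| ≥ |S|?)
Yes: |N(S)| = 4, |S| = 2

Subset S = {W1, W4}
Neighbors N(S) = {J1, J2, J3, J4}

|N(S)| = 4, |S| = 2
Hall's condition: |N(S)| ≥ |S| is satisfied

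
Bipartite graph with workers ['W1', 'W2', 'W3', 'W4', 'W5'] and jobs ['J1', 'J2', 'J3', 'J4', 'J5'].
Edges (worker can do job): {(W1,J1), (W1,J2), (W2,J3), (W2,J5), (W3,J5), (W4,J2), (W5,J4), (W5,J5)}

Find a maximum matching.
Matching: {(W1,J1), (W2,J3), (W3,J5), (W4,J2), (W5,J4)}

Maximum matching (size 5):
  W1 → J1
  W2 → J3
  W3 → J5
  W4 → J2
  W5 → J4

Each worker is assigned to at most one job, and each job to at most one worker.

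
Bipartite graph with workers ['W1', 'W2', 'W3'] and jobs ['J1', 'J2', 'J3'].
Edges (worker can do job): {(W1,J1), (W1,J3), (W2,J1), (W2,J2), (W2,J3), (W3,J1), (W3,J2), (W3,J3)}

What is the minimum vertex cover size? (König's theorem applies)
Minimum vertex cover size = 3

By König's theorem: in bipartite graphs,
min vertex cover = max matching = 3

Maximum matching has size 3, so minimum vertex cover also has size 3.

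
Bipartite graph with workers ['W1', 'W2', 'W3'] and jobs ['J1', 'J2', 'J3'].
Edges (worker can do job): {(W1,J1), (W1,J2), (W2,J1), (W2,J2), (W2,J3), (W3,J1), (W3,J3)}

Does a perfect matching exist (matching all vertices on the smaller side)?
Yes, perfect matching exists (size 3)

Perfect matching: {(W1,J2), (W2,J3), (W3,J1)}
All 3 vertices on the smaller side are matched.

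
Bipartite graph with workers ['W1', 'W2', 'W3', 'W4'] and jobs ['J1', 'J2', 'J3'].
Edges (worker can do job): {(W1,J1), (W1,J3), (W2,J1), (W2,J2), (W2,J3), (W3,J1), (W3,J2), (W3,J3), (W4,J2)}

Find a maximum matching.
Matching: {(W1,J3), (W3,J1), (W4,J2)}

Maximum matching (size 3):
  W1 → J3
  W3 → J1
  W4 → J2

Each worker is assigned to at most one job, and each job to at most one worker.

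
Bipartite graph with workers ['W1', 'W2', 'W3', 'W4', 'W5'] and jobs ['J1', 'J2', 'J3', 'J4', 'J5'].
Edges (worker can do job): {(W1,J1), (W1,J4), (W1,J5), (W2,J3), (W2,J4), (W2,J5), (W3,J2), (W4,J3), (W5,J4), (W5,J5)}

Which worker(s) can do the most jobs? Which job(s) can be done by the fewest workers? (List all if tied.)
Most versatile: W1, W2 (3 jobs); Least covered: J1, J2 (1 workers)

Worker degrees (jobs they can do): W1:3, W2:3, W3:1, W4:1, W5:2
Job degrees (workers who can do it): J1:1, J2:1, J3:2, J4:3, J5:3

Maximum worker degree is 3, achieved by: W1, W2
Minimum job degree is 1, achieved by: J1, J2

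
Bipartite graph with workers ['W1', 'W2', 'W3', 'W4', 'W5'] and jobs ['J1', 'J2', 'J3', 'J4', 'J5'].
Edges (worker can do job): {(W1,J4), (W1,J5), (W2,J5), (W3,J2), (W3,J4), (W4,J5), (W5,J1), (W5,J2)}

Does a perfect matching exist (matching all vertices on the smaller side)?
No, maximum matching has size 4 < 5

Maximum matching has size 4, need 5 for perfect matching.
Unmatched workers: ['W2']
Unmatched jobs: ['J3']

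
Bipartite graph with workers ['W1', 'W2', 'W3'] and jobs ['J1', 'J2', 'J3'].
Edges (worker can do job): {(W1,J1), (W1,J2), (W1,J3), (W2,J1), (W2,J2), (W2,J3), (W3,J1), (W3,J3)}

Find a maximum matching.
Matching: {(W1,J3), (W2,J2), (W3,J1)}

Maximum matching (size 3):
  W1 → J3
  W2 → J2
  W3 → J1

Each worker is assigned to at most one job, and each job to at most one worker.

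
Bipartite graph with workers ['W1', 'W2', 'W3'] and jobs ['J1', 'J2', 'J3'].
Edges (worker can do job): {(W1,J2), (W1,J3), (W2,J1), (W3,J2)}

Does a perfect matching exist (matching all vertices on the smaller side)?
Yes, perfect matching exists (size 3)

Perfect matching: {(W1,J3), (W2,J1), (W3,J2)}
All 3 vertices on the smaller side are matched.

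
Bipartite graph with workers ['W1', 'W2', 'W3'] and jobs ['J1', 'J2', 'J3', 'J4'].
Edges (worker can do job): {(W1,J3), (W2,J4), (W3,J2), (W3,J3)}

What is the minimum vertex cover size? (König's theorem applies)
Minimum vertex cover size = 3

By König's theorem: in bipartite graphs,
min vertex cover = max matching = 3

Maximum matching has size 3, so minimum vertex cover also has size 3.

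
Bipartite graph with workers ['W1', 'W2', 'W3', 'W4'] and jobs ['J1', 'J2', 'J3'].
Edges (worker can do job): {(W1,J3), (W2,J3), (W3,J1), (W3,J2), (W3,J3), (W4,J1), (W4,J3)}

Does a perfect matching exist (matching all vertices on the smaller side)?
Yes, perfect matching exists (size 3)

Perfect matching: {(W1,J3), (W3,J2), (W4,J1)}
All 3 vertices on the smaller side are matched.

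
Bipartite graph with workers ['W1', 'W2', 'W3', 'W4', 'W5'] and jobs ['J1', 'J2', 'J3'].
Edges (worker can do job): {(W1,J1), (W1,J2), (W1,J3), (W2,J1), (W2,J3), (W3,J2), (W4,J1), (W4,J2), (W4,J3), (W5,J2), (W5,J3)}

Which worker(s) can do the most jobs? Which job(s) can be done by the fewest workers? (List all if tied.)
Most versatile: W1, W4 (3 jobs); Least covered: J1 (3 workers)

Worker degrees (jobs they can do): W1:3, W2:2, W3:1, W4:3, W5:2
Job degrees (workers who can do it): J1:3, J2:4, J3:4

Maximum worker degree is 3, achieved by: W1, W4
Minimum job degree is 3, achieved by: J1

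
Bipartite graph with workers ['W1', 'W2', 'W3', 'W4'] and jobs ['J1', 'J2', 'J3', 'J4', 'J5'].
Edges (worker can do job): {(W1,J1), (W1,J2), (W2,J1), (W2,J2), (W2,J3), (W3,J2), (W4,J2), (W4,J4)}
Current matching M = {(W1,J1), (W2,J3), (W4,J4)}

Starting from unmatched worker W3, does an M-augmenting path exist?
Yes: W3 → J2

An M-augmenting path alternates non-matching / matching edges, starting and ending at unmatched vertices.
Path: W3 → J2
(J2 is unmatched in M, so the path is augmenting.)
Flipping edges along this path would increase |M| from 3 to 4.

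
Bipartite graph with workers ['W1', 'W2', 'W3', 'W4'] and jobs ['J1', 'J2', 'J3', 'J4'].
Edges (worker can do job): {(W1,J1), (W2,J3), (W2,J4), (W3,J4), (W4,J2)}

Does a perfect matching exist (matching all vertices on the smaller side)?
Yes, perfect matching exists (size 4)

Perfect matching: {(W1,J1), (W2,J3), (W3,J4), (W4,J2)}
All 4 vertices on the smaller side are matched.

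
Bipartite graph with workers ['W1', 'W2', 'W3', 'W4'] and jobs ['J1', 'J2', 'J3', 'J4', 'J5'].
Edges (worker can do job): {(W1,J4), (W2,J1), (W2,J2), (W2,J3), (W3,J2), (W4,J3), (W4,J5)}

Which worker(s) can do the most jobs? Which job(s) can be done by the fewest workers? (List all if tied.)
Most versatile: W2 (3 jobs); Least covered: J1, J4, J5 (1 workers)

Worker degrees (jobs they can do): W1:1, W2:3, W3:1, W4:2
Job degrees (workers who can do it): J1:1, J2:2, J3:2, J4:1, J5:1

Maximum worker degree is 3, achieved by: W2
Minimum job degree is 1, achieved by: J1, J4, J5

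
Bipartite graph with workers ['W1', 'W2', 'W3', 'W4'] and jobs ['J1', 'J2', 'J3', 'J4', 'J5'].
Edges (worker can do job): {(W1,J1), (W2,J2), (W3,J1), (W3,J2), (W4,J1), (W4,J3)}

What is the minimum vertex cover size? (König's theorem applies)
Minimum vertex cover size = 3

By König's theorem: in bipartite graphs,
min vertex cover = max matching = 3

Maximum matching has size 3, so minimum vertex cover also has size 3.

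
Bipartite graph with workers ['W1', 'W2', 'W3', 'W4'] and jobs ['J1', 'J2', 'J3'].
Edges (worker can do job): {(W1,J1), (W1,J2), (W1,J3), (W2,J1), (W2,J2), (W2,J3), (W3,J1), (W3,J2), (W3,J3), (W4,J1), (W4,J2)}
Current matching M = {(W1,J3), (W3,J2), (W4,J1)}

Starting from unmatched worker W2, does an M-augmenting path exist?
No augmenting path from W2

Alternating search from W2 reaches jobs: {J1, J2, J3}.
Every reachable job is already matched in M, and following those matched edges back to workers exposes no further unvisited jobs.
No M-augmenting path from W2 exists.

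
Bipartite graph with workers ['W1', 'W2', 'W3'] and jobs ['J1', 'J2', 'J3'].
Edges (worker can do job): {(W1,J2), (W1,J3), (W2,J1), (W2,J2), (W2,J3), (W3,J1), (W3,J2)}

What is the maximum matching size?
Maximum matching size = 3

Maximum matching: {(W1,J3), (W2,J1), (W3,J2)}
Size: 3

This assigns 3 workers to 3 distinct jobs.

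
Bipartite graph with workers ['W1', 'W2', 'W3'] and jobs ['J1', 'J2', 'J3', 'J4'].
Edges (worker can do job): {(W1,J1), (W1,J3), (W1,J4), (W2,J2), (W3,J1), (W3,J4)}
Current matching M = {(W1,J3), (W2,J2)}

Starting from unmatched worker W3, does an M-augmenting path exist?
Yes: W3 → J1

An M-augmenting path alternates non-matching / matching edges, starting and ending at unmatched vertices.
Path: W3 → J1
(J1 is unmatched in M, so the path is augmenting.)
Flipping edges along this path would increase |M| from 2 to 3.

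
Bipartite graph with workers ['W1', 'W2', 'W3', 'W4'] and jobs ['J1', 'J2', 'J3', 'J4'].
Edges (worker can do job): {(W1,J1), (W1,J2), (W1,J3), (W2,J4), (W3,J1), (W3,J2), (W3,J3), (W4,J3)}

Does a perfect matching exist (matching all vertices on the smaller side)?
Yes, perfect matching exists (size 4)

Perfect matching: {(W1,J1), (W2,J4), (W3,J2), (W4,J3)}
All 4 vertices on the smaller side are matched.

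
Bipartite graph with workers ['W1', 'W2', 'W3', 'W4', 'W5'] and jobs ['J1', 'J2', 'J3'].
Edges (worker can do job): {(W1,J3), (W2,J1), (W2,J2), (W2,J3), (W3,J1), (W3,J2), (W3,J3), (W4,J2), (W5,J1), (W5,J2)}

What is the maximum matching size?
Maximum matching size = 3

Maximum matching: {(W1,J3), (W3,J1), (W5,J2)}
Size: 3

This assigns 3 workers to 3 distinct jobs.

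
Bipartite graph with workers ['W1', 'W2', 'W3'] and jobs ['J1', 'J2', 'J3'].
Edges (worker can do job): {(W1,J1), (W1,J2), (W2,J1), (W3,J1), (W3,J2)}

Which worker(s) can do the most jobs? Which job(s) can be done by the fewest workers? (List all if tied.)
Most versatile: W1, W3 (2 jobs); Least covered: J3 (0 workers)

Worker degrees (jobs they can do): W1:2, W2:1, W3:2
Job degrees (workers who can do it): J1:3, J2:2, J3:0

Maximum worker degree is 2, achieved by: W1, W3
Minimum job degree is 0, achieved by: J3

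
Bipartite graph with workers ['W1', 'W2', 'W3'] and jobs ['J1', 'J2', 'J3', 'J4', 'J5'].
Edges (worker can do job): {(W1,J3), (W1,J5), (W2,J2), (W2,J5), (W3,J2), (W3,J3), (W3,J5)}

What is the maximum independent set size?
Maximum independent set = 5

By König's theorem:
- Min vertex cover = Max matching = 3
- Max independent set = Total vertices - Min vertex cover
- Max independent set = 8 - 3 = 5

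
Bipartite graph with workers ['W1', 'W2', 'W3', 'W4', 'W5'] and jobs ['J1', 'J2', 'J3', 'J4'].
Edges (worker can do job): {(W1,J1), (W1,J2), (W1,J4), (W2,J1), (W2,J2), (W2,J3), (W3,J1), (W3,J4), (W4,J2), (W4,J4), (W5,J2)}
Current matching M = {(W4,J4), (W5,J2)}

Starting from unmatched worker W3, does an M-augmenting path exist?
Yes: W3 → J1

An M-augmenting path alternates non-matching / matching edges, starting and ending at unmatched vertices.
Path: W3 → J1
(J1 is unmatched in M, so the path is augmenting.)
Flipping edges along this path would increase |M| from 2 to 3.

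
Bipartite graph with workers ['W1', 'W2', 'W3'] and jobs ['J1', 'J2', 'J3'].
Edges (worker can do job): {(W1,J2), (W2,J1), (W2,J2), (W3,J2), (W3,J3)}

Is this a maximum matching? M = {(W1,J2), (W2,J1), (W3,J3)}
Yes, size 3 is maximum

Proposed matching has size 3.
Maximum matching size for this graph: 3.

This is a maximum matching.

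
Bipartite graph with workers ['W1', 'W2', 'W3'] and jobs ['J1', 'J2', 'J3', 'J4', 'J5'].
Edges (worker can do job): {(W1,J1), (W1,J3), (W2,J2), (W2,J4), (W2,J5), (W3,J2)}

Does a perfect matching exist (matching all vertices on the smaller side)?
Yes, perfect matching exists (size 3)

Perfect matching: {(W1,J3), (W2,J5), (W3,J2)}
All 3 vertices on the smaller side are matched.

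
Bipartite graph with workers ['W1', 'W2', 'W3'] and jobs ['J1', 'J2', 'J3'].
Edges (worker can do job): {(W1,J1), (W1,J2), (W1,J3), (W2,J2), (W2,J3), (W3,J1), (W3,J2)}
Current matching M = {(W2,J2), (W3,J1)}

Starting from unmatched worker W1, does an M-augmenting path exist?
Yes: W1 → J1 → W3 → J2 → W2 → J3

An M-augmenting path alternates non-matching / matching edges, starting and ending at unmatched vertices.
Path: W1 → J1 → W3 → J2 → W2 → J3
(J3 is unmatched in M, so the path is augmenting.)
Flipping edges along this path would increase |M| from 2 to 3.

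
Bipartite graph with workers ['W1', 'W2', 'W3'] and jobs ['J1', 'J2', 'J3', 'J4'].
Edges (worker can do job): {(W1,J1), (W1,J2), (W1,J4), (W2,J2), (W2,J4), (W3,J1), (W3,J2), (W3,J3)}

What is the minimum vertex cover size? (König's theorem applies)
Minimum vertex cover size = 3

By König's theorem: in bipartite graphs,
min vertex cover = max matching = 3

Maximum matching has size 3, so minimum vertex cover also has size 3.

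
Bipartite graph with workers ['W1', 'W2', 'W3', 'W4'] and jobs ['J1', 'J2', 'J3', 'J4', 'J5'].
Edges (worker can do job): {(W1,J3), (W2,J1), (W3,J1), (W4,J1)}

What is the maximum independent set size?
Maximum independent set = 7

By König's theorem:
- Min vertex cover = Max matching = 2
- Max independent set = Total vertices - Min vertex cover
- Max independent set = 9 - 2 = 7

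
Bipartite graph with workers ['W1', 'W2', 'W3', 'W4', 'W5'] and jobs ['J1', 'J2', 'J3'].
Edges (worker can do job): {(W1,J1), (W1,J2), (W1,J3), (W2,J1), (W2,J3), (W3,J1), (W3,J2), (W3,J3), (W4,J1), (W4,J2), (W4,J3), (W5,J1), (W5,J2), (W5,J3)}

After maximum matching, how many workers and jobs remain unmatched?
Unmatched: 2 workers, 0 jobs

Maximum matching size: 3
Workers: 5 total, 3 matched, 2 unmatched
Jobs: 3 total, 3 matched, 0 unmatched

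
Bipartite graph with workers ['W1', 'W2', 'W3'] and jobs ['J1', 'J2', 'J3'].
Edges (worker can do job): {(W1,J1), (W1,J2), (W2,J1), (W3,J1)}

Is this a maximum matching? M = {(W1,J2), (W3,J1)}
Yes, size 2 is maximum

Proposed matching has size 2.
Maximum matching size for this graph: 2.

This is a maximum matching.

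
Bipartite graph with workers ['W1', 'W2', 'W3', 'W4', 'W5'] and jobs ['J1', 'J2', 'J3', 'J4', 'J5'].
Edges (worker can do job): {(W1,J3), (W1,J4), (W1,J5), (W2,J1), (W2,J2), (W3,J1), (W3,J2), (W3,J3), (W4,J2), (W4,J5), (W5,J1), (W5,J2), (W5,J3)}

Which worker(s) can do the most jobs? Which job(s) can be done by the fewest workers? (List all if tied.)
Most versatile: W1, W3, W5 (3 jobs); Least covered: J4 (1 workers)

Worker degrees (jobs they can do): W1:3, W2:2, W3:3, W4:2, W5:3
Job degrees (workers who can do it): J1:3, J2:4, J3:3, J4:1, J5:2

Maximum worker degree is 3, achieved by: W1, W3, W5
Minimum job degree is 1, achieved by: J4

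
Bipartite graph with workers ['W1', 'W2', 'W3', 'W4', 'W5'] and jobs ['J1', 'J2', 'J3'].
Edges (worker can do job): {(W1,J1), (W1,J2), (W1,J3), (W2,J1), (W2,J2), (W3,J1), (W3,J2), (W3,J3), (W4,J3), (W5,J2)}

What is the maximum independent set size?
Maximum independent set = 5

By König's theorem:
- Min vertex cover = Max matching = 3
- Max independent set = Total vertices - Min vertex cover
- Max independent set = 8 - 3 = 5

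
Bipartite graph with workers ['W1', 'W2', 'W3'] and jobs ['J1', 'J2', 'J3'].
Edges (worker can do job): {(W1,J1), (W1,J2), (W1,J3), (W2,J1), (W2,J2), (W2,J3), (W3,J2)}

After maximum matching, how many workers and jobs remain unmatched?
Unmatched: 0 workers, 0 jobs

Maximum matching size: 3
Workers: 3 total, 3 matched, 0 unmatched
Jobs: 3 total, 3 matched, 0 unmatched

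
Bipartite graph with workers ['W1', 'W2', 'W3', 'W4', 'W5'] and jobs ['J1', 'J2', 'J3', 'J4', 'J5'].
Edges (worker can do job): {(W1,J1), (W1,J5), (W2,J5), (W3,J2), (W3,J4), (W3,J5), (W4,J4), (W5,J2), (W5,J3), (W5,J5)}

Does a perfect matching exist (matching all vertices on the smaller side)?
Yes, perfect matching exists (size 5)

Perfect matching: {(W1,J1), (W2,J5), (W3,J2), (W4,J4), (W5,J3)}
All 5 vertices on the smaller side are matched.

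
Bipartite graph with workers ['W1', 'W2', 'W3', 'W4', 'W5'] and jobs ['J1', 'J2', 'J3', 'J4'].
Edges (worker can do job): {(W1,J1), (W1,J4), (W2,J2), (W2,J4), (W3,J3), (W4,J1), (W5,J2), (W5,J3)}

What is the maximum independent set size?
Maximum independent set = 5

By König's theorem:
- Min vertex cover = Max matching = 4
- Max independent set = Total vertices - Min vertex cover
- Max independent set = 9 - 4 = 5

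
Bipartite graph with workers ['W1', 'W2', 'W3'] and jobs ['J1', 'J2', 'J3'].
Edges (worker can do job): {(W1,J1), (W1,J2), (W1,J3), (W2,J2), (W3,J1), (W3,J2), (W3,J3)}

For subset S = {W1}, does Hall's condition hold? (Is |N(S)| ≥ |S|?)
Yes: |N(S)| = 3, |S| = 1

Subset S = {W1}
Neighbors N(S) = {J1, J2, J3}

|N(S)| = 3, |S| = 1
Hall's condition: |N(S)| ≥ |S| is satisfied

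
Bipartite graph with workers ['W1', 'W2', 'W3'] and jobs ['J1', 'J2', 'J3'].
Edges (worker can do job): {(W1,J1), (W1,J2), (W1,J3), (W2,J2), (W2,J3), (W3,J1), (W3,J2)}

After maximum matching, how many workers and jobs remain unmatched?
Unmatched: 0 workers, 0 jobs

Maximum matching size: 3
Workers: 3 total, 3 matched, 0 unmatched
Jobs: 3 total, 3 matched, 0 unmatched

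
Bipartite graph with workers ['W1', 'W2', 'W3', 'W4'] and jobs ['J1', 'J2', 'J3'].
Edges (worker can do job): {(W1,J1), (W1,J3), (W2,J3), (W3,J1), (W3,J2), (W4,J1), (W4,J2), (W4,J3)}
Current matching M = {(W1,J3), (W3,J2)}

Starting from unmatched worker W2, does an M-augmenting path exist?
Yes: W2 → J3 → W1 → J1

An M-augmenting path alternates non-matching / matching edges, starting and ending at unmatched vertices.
Path: W2 → J3 → W1 → J1
(J1 is unmatched in M, so the path is augmenting.)
Flipping edges along this path would increase |M| from 2 to 3.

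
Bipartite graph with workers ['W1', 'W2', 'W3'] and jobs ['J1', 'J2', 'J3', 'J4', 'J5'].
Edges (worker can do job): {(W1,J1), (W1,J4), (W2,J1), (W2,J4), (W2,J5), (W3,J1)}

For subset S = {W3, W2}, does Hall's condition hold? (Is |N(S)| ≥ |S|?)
Yes: |N(S)| = 3, |S| = 2

Subset S = {W3, W2}
Neighbors N(S) = {J1, J4, J5}

|N(S)| = 3, |S| = 2
Hall's condition: |N(S)| ≥ |S| is satisfied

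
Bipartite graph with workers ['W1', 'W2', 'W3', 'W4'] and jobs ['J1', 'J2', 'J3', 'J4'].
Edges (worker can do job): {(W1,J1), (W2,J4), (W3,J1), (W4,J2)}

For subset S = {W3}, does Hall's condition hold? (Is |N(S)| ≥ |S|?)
Yes: |N(S)| = 1, |S| = 1

Subset S = {W3}
Neighbors N(S) = {J1}

|N(S)| = 1, |S| = 1
Hall's condition: |N(S)| ≥ |S| is satisfied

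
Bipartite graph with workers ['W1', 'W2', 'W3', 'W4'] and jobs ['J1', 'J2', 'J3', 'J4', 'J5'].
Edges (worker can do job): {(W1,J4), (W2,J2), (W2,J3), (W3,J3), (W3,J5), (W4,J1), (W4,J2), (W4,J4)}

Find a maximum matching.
Matching: {(W1,J4), (W2,J3), (W3,J5), (W4,J2)}

Maximum matching (size 4):
  W1 → J4
  W2 → J3
  W3 → J5
  W4 → J2

Each worker is assigned to at most one job, and each job to at most one worker.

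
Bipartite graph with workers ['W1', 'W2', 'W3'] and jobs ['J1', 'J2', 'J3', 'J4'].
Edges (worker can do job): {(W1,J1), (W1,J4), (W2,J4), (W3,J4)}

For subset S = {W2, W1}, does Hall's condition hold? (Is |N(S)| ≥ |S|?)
Yes: |N(S)| = 2, |S| = 2

Subset S = {W2, W1}
Neighbors N(S) = {J1, J4}

|N(S)| = 2, |S| = 2
Hall's condition: |N(S)| ≥ |S| is satisfied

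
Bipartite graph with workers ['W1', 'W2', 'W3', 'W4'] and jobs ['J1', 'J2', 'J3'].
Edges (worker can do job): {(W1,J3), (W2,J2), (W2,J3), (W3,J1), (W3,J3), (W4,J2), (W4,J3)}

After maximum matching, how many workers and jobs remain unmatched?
Unmatched: 1 workers, 0 jobs

Maximum matching size: 3
Workers: 4 total, 3 matched, 1 unmatched
Jobs: 3 total, 3 matched, 0 unmatched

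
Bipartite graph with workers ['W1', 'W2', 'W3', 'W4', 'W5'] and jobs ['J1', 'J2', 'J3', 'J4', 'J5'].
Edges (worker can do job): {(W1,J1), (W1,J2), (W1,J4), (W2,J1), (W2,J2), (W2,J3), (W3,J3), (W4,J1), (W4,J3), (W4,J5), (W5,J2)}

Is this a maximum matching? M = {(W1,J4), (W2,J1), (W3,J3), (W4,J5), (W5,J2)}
Yes, size 5 is maximum

Proposed matching has size 5.
Maximum matching size for this graph: 5.

This is a maximum matching.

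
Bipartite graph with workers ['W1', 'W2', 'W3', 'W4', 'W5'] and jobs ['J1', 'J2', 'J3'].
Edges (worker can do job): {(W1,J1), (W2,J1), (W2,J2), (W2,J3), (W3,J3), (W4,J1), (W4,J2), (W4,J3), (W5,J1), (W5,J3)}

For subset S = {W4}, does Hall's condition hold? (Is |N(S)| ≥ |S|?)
Yes: |N(S)| = 3, |S| = 1

Subset S = {W4}
Neighbors N(S) = {J1, J2, J3}

|N(S)| = 3, |S| = 1
Hall's condition: |N(S)| ≥ |S| is satisfied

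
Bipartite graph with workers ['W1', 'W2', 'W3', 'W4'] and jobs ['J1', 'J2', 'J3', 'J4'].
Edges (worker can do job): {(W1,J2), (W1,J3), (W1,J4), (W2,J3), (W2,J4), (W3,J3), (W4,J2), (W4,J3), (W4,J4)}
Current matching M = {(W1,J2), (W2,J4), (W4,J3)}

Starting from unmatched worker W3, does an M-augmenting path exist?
No augmenting path from W3

Alternating search from W3 reaches jobs: {J2, J3, J4}.
Every reachable job is already matched in M, and following those matched edges back to workers exposes no further unvisited jobs.
No M-augmenting path from W3 exists.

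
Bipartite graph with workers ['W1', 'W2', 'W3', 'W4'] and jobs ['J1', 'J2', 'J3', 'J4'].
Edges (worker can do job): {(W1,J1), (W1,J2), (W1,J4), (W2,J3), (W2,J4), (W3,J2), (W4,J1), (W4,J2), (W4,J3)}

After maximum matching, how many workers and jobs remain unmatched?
Unmatched: 0 workers, 0 jobs

Maximum matching size: 4
Workers: 4 total, 4 matched, 0 unmatched
Jobs: 4 total, 4 matched, 0 unmatched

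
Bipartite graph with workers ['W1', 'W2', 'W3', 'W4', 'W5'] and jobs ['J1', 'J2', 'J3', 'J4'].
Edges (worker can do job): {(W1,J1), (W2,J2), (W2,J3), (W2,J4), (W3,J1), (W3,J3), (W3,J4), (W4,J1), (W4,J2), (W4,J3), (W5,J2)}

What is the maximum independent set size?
Maximum independent set = 5

By König's theorem:
- Min vertex cover = Max matching = 4
- Max independent set = Total vertices - Min vertex cover
- Max independent set = 9 - 4 = 5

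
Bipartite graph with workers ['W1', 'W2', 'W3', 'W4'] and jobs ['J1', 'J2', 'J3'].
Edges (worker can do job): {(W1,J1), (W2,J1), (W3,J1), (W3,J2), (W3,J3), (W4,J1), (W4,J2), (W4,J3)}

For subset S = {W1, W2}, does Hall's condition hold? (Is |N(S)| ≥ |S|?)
No: |N(S)| = 1, |S| = 2

Subset S = {W1, W2}
Neighbors N(S) = {J1}

|N(S)| = 1, |S| = 2
Hall's condition: |N(S)| ≥ |S| is NOT satisfied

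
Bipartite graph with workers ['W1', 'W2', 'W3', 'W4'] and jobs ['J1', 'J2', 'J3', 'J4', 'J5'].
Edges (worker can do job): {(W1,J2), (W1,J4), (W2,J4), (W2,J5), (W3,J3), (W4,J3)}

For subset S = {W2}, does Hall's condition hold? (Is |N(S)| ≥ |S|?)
Yes: |N(S)| = 2, |S| = 1

Subset S = {W2}
Neighbors N(S) = {J4, J5}

|N(S)| = 2, |S| = 1
Hall's condition: |N(S)| ≥ |S| is satisfied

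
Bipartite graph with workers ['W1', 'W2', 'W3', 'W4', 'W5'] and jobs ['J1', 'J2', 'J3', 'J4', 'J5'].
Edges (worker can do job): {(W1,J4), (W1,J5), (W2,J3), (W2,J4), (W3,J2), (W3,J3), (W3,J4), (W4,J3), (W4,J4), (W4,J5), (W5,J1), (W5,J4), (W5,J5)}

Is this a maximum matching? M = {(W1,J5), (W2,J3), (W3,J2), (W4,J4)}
No, size 4 is not maximum

Proposed matching has size 4.
Maximum matching size for this graph: 5.

This is NOT maximum - can be improved to size 5.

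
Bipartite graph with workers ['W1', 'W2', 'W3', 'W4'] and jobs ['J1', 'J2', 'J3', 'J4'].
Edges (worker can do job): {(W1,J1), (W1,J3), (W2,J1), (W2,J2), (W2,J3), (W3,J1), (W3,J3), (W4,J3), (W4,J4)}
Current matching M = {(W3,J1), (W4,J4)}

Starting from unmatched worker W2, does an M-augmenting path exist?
Yes: W2 → J1 → W3 → J3

An M-augmenting path alternates non-matching / matching edges, starting and ending at unmatched vertices.
Path: W2 → J1 → W3 → J3
(J3 is unmatched in M, so the path is augmenting.)
Flipping edges along this path would increase |M| from 2 to 3.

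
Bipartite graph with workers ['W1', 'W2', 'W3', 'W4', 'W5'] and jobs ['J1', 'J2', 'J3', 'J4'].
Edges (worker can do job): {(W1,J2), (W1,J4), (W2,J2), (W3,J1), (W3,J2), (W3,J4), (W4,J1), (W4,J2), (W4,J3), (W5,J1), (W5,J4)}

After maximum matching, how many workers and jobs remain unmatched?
Unmatched: 1 workers, 0 jobs

Maximum matching size: 4
Workers: 5 total, 4 matched, 1 unmatched
Jobs: 4 total, 4 matched, 0 unmatched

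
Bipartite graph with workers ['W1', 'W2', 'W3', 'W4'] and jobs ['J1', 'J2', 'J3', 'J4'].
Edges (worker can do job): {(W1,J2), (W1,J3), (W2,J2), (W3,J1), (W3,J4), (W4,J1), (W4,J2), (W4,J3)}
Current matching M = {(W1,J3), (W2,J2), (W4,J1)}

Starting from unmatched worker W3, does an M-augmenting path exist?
Yes: W3 → J4

An M-augmenting path alternates non-matching / matching edges, starting and ending at unmatched vertices.
Path: W3 → J4
(J4 is unmatched in M, so the path is augmenting.)
Flipping edges along this path would increase |M| from 3 to 4.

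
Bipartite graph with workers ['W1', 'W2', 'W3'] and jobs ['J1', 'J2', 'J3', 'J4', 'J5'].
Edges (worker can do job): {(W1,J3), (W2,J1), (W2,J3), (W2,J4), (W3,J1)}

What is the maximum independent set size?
Maximum independent set = 5

By König's theorem:
- Min vertex cover = Max matching = 3
- Max independent set = Total vertices - Min vertex cover
- Max independent set = 8 - 3 = 5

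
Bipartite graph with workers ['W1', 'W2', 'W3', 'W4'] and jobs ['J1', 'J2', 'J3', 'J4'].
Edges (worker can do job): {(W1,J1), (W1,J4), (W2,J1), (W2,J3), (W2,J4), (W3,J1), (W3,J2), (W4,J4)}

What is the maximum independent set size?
Maximum independent set = 4

By König's theorem:
- Min vertex cover = Max matching = 4
- Max independent set = Total vertices - Min vertex cover
- Max independent set = 8 - 4 = 4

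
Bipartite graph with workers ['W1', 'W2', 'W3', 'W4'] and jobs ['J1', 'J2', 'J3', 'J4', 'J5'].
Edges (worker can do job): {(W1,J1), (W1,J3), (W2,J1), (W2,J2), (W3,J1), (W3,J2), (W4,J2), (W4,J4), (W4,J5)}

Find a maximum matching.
Matching: {(W1,J3), (W2,J2), (W3,J1), (W4,J5)}

Maximum matching (size 4):
  W1 → J3
  W2 → J2
  W3 → J1
  W4 → J5

Each worker is assigned to at most one job, and each job to at most one worker.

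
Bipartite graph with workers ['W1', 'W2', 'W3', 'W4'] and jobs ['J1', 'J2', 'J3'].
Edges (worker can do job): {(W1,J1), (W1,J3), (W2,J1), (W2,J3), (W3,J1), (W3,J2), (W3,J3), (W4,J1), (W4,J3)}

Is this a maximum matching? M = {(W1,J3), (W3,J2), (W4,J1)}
Yes, size 3 is maximum

Proposed matching has size 3.
Maximum matching size for this graph: 3.

This is a maximum matching.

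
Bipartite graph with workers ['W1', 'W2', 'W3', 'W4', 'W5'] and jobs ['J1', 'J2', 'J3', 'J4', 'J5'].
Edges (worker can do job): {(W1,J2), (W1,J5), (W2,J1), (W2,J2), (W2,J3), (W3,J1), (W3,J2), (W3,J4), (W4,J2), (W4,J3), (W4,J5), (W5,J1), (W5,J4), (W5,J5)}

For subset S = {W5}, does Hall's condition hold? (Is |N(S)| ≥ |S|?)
Yes: |N(S)| = 3, |S| = 1

Subset S = {W5}
Neighbors N(S) = {J1, J4, J5}

|N(S)| = 3, |S| = 1
Hall's condition: |N(S)| ≥ |S| is satisfied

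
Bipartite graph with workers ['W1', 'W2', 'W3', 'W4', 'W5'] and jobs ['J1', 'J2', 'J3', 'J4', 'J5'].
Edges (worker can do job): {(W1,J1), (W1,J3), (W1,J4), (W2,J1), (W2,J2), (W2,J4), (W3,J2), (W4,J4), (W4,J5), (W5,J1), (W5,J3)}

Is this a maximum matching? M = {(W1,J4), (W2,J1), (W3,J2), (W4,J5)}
No, size 4 is not maximum

Proposed matching has size 4.
Maximum matching size for this graph: 5.

This is NOT maximum - can be improved to size 5.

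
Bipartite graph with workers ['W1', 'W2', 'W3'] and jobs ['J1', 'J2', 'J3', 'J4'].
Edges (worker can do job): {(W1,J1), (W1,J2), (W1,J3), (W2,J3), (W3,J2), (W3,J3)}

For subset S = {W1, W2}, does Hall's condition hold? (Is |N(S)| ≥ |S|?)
Yes: |N(S)| = 3, |S| = 2

Subset S = {W1, W2}
Neighbors N(S) = {J1, J2, J3}

|N(S)| = 3, |S| = 2
Hall's condition: |N(S)| ≥ |S| is satisfied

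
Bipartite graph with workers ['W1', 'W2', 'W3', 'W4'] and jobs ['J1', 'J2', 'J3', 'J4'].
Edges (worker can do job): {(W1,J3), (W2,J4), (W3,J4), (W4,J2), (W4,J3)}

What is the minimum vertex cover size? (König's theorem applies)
Minimum vertex cover size = 3

By König's theorem: in bipartite graphs,
min vertex cover = max matching = 3

Maximum matching has size 3, so minimum vertex cover also has size 3.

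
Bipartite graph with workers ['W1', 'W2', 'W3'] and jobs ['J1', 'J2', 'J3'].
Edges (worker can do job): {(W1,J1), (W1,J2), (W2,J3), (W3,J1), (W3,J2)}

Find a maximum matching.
Matching: {(W1,J2), (W2,J3), (W3,J1)}

Maximum matching (size 3):
  W1 → J2
  W2 → J3
  W3 → J1

Each worker is assigned to at most one job, and each job to at most one worker.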